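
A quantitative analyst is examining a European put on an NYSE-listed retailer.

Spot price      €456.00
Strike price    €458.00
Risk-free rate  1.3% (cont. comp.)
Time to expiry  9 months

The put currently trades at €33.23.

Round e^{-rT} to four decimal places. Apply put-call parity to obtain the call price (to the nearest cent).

exp(−rT) = exp(−0.013·0.75) = 0.9903
Put-call parity: C − P = S − K·e^(−rT) = 456 − 458·0.9903 = 456 − 453.5574 = 2.4426
C = P + (C − P) = 33.23 + (2.4426) = 35.6726

€35.67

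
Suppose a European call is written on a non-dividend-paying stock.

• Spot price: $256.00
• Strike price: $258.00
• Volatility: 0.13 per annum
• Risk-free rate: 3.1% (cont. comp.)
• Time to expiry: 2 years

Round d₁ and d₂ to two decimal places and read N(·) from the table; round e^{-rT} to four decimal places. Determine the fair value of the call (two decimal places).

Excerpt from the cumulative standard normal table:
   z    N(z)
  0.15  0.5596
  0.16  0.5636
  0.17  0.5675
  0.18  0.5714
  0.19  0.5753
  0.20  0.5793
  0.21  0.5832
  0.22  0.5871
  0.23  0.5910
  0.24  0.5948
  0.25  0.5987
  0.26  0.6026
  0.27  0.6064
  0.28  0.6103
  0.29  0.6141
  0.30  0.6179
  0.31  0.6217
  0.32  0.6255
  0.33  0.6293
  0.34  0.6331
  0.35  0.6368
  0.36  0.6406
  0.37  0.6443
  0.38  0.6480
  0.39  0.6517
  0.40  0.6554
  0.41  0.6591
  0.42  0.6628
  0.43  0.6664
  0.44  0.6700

T = 2;  σ√T = 0.1838
d₁ = [ln(256/258) + (0.031 + ½·0.13²)·2] / (σ√T) = (-0.0078 + 0.0789) / 0.1838 = 0.3868 which rounds to 0.39
d₂ = 0.3868 − 0.1838 = 0.2030 which rounds to 0.20
exp(−rT) = exp(−0.031·2) = 0.9399
C = 256·N(0.39) − 258·0.9399·N(0.20) = 256·0.6517 − 258·0.9399·0.5793 = 166.8352 − 140.4769 = 26.3583

$26.36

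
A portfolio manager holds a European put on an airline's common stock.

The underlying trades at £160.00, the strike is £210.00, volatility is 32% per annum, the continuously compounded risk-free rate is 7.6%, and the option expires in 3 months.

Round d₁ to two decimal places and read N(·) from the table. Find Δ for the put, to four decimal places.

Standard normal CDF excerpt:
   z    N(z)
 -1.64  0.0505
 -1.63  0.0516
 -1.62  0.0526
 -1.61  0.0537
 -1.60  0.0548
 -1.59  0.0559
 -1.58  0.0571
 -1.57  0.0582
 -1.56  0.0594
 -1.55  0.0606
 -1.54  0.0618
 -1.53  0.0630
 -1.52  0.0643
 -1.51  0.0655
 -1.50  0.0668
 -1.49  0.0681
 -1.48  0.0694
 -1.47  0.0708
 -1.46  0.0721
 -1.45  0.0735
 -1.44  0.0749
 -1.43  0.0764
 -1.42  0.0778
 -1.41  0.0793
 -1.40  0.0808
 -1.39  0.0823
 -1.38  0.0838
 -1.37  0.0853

-0.9332

σ√T = 0.32·√0.25 = 0.1600
d₁ = [ln(160/210) + (0.076 + 0.32²/2)·0.25] / 0.1600 = [-0.2719 + 0.0318] / 0.1600 = -1.5008 which rounds to -1.50
N(d₁) = N(-1.50) = 0.0668
Δ_put = N(d₁) − 1 = 0.0668 − 1 = -0.9332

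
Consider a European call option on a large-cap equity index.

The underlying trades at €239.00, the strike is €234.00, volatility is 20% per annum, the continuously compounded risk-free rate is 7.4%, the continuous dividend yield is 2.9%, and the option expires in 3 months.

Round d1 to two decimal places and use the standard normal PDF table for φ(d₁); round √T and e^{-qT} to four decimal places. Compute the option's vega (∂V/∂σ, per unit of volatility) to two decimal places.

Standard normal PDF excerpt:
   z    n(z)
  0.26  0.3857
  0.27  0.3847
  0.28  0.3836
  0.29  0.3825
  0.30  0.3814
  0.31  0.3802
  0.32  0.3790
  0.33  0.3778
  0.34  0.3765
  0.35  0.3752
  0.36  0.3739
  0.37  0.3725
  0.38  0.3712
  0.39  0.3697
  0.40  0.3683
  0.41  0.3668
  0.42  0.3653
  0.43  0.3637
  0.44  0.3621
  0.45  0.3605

44.19

T = 0.25;  σ√T = 0.1000
d₁ = [ln(239/234) + (0.074 − 0.029 + ½·0.2²)·0.25] / (σ√T) = (0.0211 + 0.0163) / 0.1000 = 0.3739 → 0.37
√T = √0.25 = 0.5000
φ(d₁) = φ(0.37) = 0.3725
e^(−qT) = e^(−0.029·0.25) = 0.9928
vega = S·e^(−qT)·φ(d₁)·√T = 239·0.9928·0.3725·0.5000 = 44.1933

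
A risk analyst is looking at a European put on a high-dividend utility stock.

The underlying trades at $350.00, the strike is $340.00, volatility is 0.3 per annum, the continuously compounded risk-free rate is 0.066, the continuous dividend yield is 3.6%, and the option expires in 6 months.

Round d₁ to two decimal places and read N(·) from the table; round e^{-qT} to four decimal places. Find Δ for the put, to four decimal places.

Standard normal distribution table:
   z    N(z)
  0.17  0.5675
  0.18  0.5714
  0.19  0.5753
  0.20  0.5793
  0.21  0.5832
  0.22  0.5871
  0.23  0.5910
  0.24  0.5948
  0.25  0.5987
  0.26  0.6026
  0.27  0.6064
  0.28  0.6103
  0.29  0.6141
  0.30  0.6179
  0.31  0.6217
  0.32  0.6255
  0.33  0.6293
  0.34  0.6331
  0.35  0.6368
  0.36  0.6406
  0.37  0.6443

T = 0.5;  σ√T = 0.2121
d₁ = [ln(350/340) + (0.066 − 0.036 + 0.3²/2)·0.5] / 0.2121 = [0.0290 + 0.0375] / 0.2121 = 0.3134 → 0.31
N(d₁) = N(0.31) = 0.6217
Δ_put = e^(−qT)·(N(d₁) − 1) = 0.9822·(0.6217 − 1) = -0.3716

-0.3716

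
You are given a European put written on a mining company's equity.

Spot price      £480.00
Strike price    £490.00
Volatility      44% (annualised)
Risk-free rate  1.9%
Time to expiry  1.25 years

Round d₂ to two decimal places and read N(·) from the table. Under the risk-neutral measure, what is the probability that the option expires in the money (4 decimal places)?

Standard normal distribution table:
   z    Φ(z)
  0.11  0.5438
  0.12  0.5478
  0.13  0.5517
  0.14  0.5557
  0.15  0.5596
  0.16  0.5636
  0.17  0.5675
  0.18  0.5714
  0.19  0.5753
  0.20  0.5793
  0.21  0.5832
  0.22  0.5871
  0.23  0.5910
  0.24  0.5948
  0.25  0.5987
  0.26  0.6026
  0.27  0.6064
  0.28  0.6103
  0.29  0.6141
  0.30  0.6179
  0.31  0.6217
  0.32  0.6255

σ√T = 0.44 × 1.1180 = 0.4919
d₁ = [ln(480/490) + (0.019 + ½·0.44²)·1.25] / (σ√T) = (-0.0206 + 0.1447) / 0.4919 = 0.2523 → 0.25
d₂ = 0.2523 − 0.4919 = -0.2396 → -0.24
Risk-neutral Pr[S_T < K] = N(−d₂) = N(0.24) = 0.5948

0.5948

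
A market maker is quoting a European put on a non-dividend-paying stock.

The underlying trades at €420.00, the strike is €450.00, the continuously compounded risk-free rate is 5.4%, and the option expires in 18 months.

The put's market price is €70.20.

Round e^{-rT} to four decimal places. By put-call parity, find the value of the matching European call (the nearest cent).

e^(−rT) = e^(−0.054·1.5) = 0.9222
Put-call parity: C − P = S − K·e^(−rT) = 420 − 450·0.9222 = 420 − 414.9900 = 5.0100
C = P + (C − P) = 70.20 + (5.0100) = 75.2100

€75.21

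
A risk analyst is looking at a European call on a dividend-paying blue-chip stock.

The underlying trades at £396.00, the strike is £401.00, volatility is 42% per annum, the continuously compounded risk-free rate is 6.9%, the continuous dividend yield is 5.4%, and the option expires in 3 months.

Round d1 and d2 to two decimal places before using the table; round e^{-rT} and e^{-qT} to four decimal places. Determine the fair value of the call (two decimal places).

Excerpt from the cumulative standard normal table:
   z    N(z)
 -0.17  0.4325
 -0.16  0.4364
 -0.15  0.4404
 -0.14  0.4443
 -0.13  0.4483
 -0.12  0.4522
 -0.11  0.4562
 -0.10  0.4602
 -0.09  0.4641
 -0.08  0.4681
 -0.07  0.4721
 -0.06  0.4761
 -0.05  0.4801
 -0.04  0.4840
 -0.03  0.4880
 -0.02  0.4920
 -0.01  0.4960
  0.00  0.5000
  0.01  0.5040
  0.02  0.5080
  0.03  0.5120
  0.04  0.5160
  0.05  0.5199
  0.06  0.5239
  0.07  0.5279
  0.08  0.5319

£31.10

σ√T = 0.42 × 0.5000 = 0.2100
ln(S/K) + (r − q + σ²/2)T = ln(396/401) + (0.069 − 0.054 + 0.42²/2)·0.25 = -0.0125 + 0.0258 = 0.0133
d₁ = 0.0133 / 0.2100 = 0.0631 ⇒ 0.06
d₂ = d₁ − σ√T = 0.0631 − 0.2100 = -0.1469 ⇒ -0.15
e^(−qT) = e^(−0.054·0.25) = 0.9866;  e^(−rT) = e^(−0.069·0.25) = 0.9829
N(d₁) = N(0.06) = 0.5239;  N(d₂) = N(-0.15) = 0.4404
C = 396·0.9866·0.5239 − 401·0.9829·0.4404 = 204.6844 − 173.5805 = 31.1038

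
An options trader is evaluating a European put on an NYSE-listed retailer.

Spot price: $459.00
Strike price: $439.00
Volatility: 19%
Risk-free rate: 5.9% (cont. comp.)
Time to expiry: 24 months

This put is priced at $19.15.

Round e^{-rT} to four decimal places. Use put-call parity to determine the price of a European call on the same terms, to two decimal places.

$88.01

e^(−rT) = e^(−0.059·2) = 0.8887
Put-call parity: C − P = S − K·e^(−rT) = 459 − 439·0.8887 = 459 − 390.1393 = 68.8607
C = P + (C − P) = 19.15 + (68.8607) = 88.0107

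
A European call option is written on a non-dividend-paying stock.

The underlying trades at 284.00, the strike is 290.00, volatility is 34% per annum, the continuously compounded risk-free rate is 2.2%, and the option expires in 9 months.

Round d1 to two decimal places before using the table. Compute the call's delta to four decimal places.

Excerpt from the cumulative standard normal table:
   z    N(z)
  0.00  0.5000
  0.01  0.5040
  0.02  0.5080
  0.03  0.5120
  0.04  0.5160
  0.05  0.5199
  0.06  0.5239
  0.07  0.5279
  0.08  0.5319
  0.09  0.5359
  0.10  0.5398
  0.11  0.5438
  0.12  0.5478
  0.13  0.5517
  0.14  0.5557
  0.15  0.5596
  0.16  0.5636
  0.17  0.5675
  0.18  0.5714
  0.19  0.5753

0.5517

σ√T = 0.34·√0.75 = 0.2944
d₁ = [ln(284/290) + (0.022 + ½·0.34²)·0.75] / (σ√T) = (-0.0209 + 0.0599) / 0.2944 = 0.1323 → 0.13
N(d₁) = N(0.13) = 0.5517
Δ_call = N(d₁) = 0.5517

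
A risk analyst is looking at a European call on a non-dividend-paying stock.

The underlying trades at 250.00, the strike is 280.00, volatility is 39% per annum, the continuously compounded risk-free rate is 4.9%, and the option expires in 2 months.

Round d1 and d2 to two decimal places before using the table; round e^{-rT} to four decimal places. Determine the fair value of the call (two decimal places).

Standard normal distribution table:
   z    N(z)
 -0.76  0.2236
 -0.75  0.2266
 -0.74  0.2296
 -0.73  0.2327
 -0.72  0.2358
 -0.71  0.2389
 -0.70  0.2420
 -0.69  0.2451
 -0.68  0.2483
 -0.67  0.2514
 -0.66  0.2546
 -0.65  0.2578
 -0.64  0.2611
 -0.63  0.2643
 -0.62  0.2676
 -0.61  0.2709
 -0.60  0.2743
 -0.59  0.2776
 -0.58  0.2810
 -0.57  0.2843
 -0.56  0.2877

6.48

σ√T = 0.39·√0.1667 = 0.1592
d₁ = [ln(250/280) + (0.049 + ½·0.39²)·0.1667] / (σ√T) = (-0.1133 + 0.0208) / 0.1592 = -0.5809 → -0.58
d₂ = -0.5809 − 0.1592 = -0.7401 → -0.74
e^(−rT) = e^(−0.049·0.1667) = 0.9919
N(d₁) = N(-0.58) = 0.2810;  N(d₂) = N(-0.74) = 0.2296
C = 250·0.2810 − 280·0.9919·0.2296 = 70.2500 − 63.7673 = 6.4827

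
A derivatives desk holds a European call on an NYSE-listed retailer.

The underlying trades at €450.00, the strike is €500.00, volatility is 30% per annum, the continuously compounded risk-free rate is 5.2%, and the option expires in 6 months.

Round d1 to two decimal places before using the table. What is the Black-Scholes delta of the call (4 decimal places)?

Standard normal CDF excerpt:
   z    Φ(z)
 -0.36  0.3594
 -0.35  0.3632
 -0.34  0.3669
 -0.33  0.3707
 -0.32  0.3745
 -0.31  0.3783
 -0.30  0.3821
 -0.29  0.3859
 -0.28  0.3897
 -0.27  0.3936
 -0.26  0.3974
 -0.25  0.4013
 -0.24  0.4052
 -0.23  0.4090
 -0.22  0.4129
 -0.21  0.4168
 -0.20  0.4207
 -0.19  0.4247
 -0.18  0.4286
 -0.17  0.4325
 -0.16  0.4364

T = 0.5;  σ√T = 0.2121
d₁ = [ln(450/500) + (0.052 + 0.3²/2)·0.5] / 0.2121 = [-0.1054 + 0.0485] / 0.2121 = -0.2680 → -0.27
N(d₁) = N(-0.27) = 0.3936
Δ_call = N(d₁) = 0.3936

0.3936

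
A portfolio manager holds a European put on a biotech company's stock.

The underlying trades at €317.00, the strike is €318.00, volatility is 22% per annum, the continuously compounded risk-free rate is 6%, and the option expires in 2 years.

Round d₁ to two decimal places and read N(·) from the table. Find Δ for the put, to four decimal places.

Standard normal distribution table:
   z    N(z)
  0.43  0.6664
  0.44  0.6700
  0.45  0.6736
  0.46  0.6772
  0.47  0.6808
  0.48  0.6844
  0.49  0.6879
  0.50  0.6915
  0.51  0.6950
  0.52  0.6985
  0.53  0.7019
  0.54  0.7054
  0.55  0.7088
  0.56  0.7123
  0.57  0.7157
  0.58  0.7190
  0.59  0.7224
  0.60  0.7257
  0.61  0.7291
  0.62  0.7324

σ√T = 0.22·√2 = 0.3111
ln(S/K) + (r + σ²/2)T = ln(317/318) + (0.06 + 0.22²/2)·2 = -0.0031 + 0.1684 = 0.1653
d₁ = 0.1653 / 0.3111 = 0.5311 → 0.53
N(d₁) = N(0.53) = 0.7019
Δ_put = N(d₁) − 1 = 0.7019 − 1 = -0.2981

-0.2981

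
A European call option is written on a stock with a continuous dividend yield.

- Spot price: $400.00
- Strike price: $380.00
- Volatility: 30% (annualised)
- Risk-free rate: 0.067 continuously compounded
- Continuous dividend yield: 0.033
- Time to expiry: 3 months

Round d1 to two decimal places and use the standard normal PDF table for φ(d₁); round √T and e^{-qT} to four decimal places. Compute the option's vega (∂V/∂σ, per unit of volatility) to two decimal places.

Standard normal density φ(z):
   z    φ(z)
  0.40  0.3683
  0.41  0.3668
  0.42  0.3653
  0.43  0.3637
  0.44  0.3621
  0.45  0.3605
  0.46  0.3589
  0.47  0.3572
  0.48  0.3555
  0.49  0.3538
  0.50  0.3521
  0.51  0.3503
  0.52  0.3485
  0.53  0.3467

σ√T = 0.3 × 0.5000 = 0.1500
d₁ = [ln(400/380) + (0.067 − 0.033 + ½·0.3²)·0.25] / (σ√T) = (0.0513 + 0.0198) / 0.1500 = 0.4736 → 0.47
√T = √0.25 = 0.5000
φ(d₁) = φ(0.47) = 0.3572
e^(−qT) = e^(−0.033·0.25) = 0.9918
vega = S·e^(−qT)·φ(d₁)·√T = 400·0.9918·0.3572·0.5000 = 70.8542
(The put has the same vega.)

70.85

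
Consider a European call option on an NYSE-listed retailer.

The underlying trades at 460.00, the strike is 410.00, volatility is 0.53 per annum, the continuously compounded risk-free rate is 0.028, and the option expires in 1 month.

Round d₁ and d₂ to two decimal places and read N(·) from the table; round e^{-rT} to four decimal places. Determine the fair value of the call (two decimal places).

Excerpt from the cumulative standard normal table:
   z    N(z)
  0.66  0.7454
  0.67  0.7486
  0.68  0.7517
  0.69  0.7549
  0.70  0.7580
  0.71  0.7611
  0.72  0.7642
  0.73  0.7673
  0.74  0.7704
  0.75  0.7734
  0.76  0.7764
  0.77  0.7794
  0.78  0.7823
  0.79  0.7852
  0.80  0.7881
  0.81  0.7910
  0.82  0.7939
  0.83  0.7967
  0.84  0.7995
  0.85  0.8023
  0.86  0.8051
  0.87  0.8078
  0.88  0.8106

58.97

σ√T = 0.53·√0.08333 = 0.1530
d₁ = [ln(460/410) + (0.028 + 0.53²/2)·0.08333] / 0.1530 = [0.1151 + 0.0140] / 0.1530 = 0.8438 ≈ 0.84
d₂ = d₁ − σ√T = 0.8438 − 0.1530 = 0.6908 ≈ 0.69
exp(−rT) = exp(−0.028·0.08333) = 0.9977
N(d₁) = N(0.84) = 0.7995;  N(d₂) = N(0.69) = 0.7549
C = 460·0.7995 − 410·0.9977·0.7549 = 367.7700 − 308.7971 = 58.9729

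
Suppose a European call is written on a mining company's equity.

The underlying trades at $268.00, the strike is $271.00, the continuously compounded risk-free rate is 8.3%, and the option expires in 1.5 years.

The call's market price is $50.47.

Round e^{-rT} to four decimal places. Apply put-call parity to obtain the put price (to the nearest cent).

$21.74

exp(−rT) = exp(−0.083·1.5) = 0.8829
Put-call parity: C − P = S − K·e^(−rT) = 268 − 271·0.8829 = 268 − 239.2659 = 28.7341
P = C − (C − P) = 50.47 − (28.7341) = 21.7359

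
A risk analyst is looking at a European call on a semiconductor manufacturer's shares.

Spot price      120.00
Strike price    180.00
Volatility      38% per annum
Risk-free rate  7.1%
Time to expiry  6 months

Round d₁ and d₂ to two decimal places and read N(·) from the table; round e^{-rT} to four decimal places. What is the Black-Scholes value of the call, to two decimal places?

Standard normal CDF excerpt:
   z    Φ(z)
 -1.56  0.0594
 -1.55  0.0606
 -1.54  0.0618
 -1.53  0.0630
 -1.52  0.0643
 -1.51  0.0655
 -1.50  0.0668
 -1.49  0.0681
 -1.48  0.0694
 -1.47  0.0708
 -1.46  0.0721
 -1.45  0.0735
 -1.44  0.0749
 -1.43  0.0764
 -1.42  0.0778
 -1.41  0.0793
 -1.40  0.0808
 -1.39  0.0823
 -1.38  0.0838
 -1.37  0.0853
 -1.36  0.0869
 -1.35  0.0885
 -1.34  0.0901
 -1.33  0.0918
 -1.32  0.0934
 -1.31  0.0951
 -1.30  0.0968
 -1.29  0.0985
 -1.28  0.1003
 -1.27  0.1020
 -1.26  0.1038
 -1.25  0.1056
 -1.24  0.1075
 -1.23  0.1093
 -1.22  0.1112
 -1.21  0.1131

T = 0.5;  σ√T = 0.2687
d₁ = [ln(120/180) + (0.071 + ½·0.38²)·0.5] / (σ√T) = (-0.4055 + 0.0716) / 0.2687 = -1.2425 ≈ -1.24
d₂ = -1.2425 − 0.2687 = -1.5112 ≈ -1.51
exp(−rT) = exp(−0.071·0.5) = 0.9651
N(d₁) = N(-1.24) = 0.1075;  N(d₂) = N(-1.51) = 0.0655
C = 120·0.1075 − 180·0.9651·0.0655 = 12.9000 − 11.3785 = 1.5215

1.52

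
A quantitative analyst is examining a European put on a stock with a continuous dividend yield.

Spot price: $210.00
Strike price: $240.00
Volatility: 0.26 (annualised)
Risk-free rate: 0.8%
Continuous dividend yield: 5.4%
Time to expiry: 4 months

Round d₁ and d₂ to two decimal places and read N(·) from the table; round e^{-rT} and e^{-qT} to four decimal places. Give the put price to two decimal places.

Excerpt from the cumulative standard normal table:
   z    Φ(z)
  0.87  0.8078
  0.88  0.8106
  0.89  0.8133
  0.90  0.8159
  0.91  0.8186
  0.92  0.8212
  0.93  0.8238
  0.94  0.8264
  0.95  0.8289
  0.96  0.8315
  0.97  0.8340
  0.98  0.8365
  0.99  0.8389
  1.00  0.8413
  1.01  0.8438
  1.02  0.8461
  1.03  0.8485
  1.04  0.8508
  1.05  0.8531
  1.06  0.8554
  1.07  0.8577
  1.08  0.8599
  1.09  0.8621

σ√T = 0.26 × 0.5774 = 0.1501
ln(S/K) + (r − q + σ²/2)T = ln(210/240) + (0.008 − 0.054 + 0.26²/2)·0.3333 = -0.1335 − 0.0041 = -0.1376
d₁ = -0.1376 / 0.1501 = -0.9166 ⇒ -0.92
d₂ = d₁ − σ√T = -0.9166 − 0.1501 = -1.0668 ⇒ -1.07
e^(−qT) = e^(−0.054·0.3333) = 0.9822;  e^(−rT) = e^(−0.008·0.3333) = 0.9973
N(−d₂) = N(1.07) = 0.8577;  N(−d₁) = N(0.92) = 0.8212
P = 240·0.9973·0.8577 − 210·0.9822·0.8212 = 205.2922 − 169.3824 = 35.9099

$35.91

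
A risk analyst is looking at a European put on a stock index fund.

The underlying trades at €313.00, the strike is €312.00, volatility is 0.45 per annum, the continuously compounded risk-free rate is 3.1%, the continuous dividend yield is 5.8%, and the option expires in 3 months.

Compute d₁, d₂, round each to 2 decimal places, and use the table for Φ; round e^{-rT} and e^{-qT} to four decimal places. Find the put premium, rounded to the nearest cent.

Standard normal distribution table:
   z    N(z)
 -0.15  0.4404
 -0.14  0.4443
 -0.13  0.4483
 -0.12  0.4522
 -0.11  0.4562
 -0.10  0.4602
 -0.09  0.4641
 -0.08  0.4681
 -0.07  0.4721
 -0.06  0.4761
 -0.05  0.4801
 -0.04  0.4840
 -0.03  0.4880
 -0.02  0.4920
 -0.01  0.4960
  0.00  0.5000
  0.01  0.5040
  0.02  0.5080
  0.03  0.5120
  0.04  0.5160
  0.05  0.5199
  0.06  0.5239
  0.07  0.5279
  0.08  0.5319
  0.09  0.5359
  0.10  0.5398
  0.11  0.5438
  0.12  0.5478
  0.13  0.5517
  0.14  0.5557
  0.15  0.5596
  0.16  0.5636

€28.84

σ√T = 0.45·√0.25 = 0.2250
d₁ = [ln(313/312) + (0.031 − 0.058 + 0.45²/2)·0.25] / 0.2250 = [0.0032 + 0.0186] / 0.2250 = 0.0967 which rounds to 0.10
d₂ = d₁ − σ√T = 0.0967 − 0.2250 = -0.1283 which rounds to -0.13
exp(−qT) = exp(−0.058·0.25) = 0.9856;  exp(−rT) = exp(−0.031·0.25) = 0.9923
P = 312·0.9923·N(0.13) − 313·0.9856·N(-0.10) = 312·0.9923·0.5517 − 313·0.9856·0.4602 = 170.8050 − 141.9684 = 28.8366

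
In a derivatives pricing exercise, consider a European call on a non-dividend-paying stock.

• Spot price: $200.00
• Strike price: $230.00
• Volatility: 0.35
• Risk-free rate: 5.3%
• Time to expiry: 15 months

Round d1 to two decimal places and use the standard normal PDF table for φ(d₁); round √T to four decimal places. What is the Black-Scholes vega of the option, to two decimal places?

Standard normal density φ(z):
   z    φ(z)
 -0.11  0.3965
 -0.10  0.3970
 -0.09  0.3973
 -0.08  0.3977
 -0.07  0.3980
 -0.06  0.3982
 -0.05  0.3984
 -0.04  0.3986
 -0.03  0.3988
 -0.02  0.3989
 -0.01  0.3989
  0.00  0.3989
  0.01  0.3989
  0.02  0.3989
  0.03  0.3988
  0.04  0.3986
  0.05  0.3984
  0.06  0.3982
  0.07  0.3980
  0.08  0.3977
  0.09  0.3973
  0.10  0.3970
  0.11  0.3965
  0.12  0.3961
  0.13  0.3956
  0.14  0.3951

σ√T = 0.35·√1.25 = 0.3913
d₁ = [ln(200/230) + (0.053 + ½·0.35²)·1.25] / (σ√T) = (-0.1398 + 0.1428) / 0.3913 = 0.0078 → 0.01
√T = √1.25 = 1.1180
φ(d₁) = φ(0.01) = 0.3989
vega = S·φ(d₁)·√T = 200·0.3989·1.1180 = 89.1940

89.19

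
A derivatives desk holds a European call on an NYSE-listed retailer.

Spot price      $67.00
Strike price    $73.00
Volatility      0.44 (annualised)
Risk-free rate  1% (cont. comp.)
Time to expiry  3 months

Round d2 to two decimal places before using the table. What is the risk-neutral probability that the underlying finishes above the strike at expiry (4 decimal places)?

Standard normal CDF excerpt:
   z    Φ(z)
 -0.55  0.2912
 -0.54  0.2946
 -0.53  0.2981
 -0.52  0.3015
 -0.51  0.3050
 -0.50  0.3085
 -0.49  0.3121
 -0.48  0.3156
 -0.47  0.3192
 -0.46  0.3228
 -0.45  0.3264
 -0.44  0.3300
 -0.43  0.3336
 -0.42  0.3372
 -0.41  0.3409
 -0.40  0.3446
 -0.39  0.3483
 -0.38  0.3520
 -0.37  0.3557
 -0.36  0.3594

σ√T = 0.44 × 0.5000 = 0.2200
ln(S/K) + (r + σ²/2)T = ln(67/73) + (0.01 + 0.44²/2)·0.25 = -0.0858 + 0.0267 = -0.0591
d₁ = -0.0591 / 0.2200 = -0.2685 → -0.27
d₂ = d₁ − σ√T = -0.2685 − 0.2200 = -0.4885 → -0.49
Pr(exercise) under Q = N(d₂) = 0.3121

0.3121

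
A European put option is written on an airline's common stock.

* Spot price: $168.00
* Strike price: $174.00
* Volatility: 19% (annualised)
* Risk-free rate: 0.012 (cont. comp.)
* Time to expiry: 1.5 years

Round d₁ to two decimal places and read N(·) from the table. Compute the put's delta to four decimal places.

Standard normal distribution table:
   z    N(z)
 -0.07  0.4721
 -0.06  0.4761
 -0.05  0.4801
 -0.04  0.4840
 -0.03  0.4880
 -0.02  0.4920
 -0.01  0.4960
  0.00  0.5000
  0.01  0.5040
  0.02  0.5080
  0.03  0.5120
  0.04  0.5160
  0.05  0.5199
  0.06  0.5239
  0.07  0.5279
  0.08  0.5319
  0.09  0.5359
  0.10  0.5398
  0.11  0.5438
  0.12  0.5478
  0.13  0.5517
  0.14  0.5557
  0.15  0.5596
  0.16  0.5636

σ√T = 0.19·√1.5 = 0.2327
d₁ = [ln(168/174) + (0.012 + 0.19²/2)·1.5] / 0.2327 = [-0.0351 + 0.0451] / 0.2327 = 0.0429 ≈ 0.04
N(d₁) = N(0.04) = 0.5160
Δ_put = N(d₁) − 1 = 0.5160 − 1 = -0.4840

-0.4840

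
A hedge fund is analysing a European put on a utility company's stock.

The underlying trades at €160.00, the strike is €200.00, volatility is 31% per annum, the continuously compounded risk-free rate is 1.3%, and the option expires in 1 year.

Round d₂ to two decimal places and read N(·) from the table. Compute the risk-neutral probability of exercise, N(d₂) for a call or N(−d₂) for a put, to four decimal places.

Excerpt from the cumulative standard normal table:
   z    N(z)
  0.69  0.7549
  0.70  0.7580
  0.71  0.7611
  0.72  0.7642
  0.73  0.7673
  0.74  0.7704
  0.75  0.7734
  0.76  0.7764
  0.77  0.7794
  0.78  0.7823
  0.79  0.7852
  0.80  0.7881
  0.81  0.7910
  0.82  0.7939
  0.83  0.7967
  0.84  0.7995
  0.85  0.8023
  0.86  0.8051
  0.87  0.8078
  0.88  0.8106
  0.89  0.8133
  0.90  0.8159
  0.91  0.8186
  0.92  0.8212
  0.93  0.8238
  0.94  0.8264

0.7967

T = 1;  σ√T = 0.3100
d₁ = [ln(160/200) + (0.013 + 0.31²/2)·1] / 0.3100 = [-0.2231 + 0.0611] / 0.3100 = -0.5229 ⇒ -0.52
d₂ = d₁ − σ√T = -0.5229 − 0.3100 = -0.8329 ⇒ -0.83
Risk-neutral Pr[S_T < K] = N(−d₂) = N(0.83) = 0.7967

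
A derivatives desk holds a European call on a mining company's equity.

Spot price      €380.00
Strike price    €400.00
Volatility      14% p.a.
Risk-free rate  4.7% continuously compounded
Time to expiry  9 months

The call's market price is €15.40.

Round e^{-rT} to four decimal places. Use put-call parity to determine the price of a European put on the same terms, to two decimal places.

e^(−rT) = e^(−0.047·0.75) = 0.9654
Put-call parity: C − P = S − K·e^(−rT) = 380 − 400·0.9654 = 380 − 386.1600 = -6.1600
P = C − (C − P) = 15.40 − (-6.1600) = 21.5600

€21.56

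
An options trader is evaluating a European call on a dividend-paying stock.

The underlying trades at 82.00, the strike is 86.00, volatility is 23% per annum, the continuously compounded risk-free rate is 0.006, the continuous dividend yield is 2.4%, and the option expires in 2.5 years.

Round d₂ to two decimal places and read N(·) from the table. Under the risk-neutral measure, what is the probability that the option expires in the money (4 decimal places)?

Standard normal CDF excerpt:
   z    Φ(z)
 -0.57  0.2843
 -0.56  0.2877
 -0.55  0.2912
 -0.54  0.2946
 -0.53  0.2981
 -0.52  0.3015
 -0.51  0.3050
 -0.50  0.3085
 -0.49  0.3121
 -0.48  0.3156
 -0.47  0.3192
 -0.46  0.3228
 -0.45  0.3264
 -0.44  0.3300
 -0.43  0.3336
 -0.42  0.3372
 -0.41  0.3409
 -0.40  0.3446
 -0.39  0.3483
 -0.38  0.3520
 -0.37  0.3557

T = 2.5;  σ√T = 0.3637
d₁ = [ln(82/86) + (0.006 − 0.024 + 0.23²/2)·2.5] / 0.3637 = [-0.0476 + 0.0211] / 0.3637 = -0.0729 ⇒ -0.07
d₂ = d₁ − σ√T = -0.0729 − 0.3637 = -0.4365 ⇒ -0.44
Pr(exercise) under Q = N(d₂) = 0.3300

0.3300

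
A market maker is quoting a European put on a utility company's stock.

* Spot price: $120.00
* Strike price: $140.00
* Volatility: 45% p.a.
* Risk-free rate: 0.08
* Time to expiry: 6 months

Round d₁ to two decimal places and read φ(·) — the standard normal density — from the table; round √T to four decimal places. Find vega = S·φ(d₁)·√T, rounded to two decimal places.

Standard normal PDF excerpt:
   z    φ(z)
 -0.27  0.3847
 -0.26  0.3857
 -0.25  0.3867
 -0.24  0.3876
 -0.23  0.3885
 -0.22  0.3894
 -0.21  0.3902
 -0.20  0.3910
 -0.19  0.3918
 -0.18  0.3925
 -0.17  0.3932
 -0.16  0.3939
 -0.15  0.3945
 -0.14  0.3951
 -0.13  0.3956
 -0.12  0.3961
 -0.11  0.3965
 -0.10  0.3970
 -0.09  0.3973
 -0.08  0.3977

σ√T = 0.45 × 0.7071 = 0.3182
ln(S/K) + (r + σ²/2)T = ln(120/140) + (0.08 + 0.45²/2)·0.5 = -0.1542 + 0.0906 = -0.0635
d₁ = -0.0635 / 0.3182 = -0.1996 → -0.20
√T = √0.5 = 0.7071
φ(d₁) = φ(-0.20) = 0.3910
vega = S·φ(d₁)·√T = 120·0.3910·0.7071 = 33.1771

33.18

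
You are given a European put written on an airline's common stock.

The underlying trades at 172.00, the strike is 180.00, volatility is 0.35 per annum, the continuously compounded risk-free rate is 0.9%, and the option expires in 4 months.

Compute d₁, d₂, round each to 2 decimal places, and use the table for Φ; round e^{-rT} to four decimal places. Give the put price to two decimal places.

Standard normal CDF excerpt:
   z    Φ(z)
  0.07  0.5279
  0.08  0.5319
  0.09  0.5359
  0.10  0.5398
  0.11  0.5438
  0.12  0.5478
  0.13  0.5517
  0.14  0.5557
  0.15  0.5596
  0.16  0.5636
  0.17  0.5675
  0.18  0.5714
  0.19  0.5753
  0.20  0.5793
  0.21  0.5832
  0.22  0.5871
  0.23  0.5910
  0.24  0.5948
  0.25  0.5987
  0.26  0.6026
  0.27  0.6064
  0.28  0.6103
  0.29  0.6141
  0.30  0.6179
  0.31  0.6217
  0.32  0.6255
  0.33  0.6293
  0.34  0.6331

σ√T = 0.35·√0.3333 = 0.2021
d₁ = [ln(172/180) + (0.009 + 0.35²/2)·0.3333] / 0.2021 = [-0.0455 + 0.0234] / 0.2021 = -0.1091 which rounds to -0.11
d₂ = d₁ − σ√T = -0.1091 − 0.2021 = -0.3112 which rounds to -0.31
e^(−rT) = e^(−0.009·0.3333) = 0.9970
N(−d₂) = N(0.31) = 0.6217;  N(−d₁) = N(0.11) = 0.5438
P = 180·0.9970·0.6217 − 172·0.5438 = 111.5703 − 93.5336 = 18.0367

18.04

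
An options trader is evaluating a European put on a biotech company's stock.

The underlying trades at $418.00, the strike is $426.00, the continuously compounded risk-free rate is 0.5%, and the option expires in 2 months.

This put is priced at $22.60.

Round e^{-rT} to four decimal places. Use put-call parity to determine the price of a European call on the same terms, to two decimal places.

e^(−rT) = e^(−0.005·0.1667) = 0.9992
Put-call parity: C − P = S − K·e^(−rT) = 418 − 426·0.9992 = 418 − 425.6592 = -7.6592
C = P + (C − P) = 22.60 + (-7.6592) = 14.9408

$14.94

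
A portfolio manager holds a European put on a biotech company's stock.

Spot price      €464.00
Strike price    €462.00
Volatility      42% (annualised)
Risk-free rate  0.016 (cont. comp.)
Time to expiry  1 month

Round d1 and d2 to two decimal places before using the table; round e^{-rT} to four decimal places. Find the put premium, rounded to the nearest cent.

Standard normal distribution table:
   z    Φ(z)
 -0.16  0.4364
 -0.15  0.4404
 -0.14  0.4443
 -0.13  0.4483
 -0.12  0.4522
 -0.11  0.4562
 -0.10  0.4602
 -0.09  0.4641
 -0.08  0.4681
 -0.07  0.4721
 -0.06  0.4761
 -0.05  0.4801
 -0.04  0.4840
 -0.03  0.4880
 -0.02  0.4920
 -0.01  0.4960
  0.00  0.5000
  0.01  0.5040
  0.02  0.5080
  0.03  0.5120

T = 0.08333;  σ√T = 0.1212
d₁ = [ln(464/462) + (0.016 + 0.42²/2)·0.08333] / 0.1212 = [0.0043 + 0.0087] / 0.1212 = 0.1072 → 0.11
d₂ = d₁ − σ√T = 0.1072 − 0.1212 = -0.0140 → -0.01
e^(−rT) = e^(−0.016·0.08333) = 0.9987
P = 462·0.9987·N(0.01) − 464·N(-0.11) = 462·0.9987·0.5040 − 464·0.4562 = 232.5453 − 211.6768 = 20.8685

€20.87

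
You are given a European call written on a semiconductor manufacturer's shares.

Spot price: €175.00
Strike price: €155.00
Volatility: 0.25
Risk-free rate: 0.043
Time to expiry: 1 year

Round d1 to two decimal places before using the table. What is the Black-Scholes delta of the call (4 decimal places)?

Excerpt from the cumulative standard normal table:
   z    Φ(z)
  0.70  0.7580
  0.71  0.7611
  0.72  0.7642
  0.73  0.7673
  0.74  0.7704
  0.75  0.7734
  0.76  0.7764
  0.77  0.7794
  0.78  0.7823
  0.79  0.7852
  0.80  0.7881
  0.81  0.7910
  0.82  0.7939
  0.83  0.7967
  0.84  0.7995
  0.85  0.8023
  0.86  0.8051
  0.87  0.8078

0.7823

σ√T = 0.25·√1 = 0.2500
ln(S/K) + (r + σ²/2)T = ln(175/155) + (0.043 + 0.25²/2)·1 = 0.1214 + 0.0742 = 0.1956
d₁ = 0.1956 / 0.2500 = 0.7824 → 0.78
N(d₁) = N(0.78) = 0.7823
Δ_call = N(d₁) = 0.7823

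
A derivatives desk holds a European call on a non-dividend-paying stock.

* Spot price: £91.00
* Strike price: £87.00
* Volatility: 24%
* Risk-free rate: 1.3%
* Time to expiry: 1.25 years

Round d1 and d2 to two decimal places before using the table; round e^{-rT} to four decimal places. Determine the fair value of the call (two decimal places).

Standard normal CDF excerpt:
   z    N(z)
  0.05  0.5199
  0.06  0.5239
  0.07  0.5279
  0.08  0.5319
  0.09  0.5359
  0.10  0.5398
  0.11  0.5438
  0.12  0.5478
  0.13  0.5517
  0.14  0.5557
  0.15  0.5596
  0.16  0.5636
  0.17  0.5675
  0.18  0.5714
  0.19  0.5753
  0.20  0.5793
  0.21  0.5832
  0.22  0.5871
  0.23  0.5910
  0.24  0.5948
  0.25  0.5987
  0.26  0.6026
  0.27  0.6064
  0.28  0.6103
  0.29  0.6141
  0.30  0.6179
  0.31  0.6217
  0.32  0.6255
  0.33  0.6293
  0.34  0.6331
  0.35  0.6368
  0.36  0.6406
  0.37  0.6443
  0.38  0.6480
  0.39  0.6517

£12.42

T = 1.25;  σ√T = 0.2683
d₁ = [ln(91/87) + (0.013 + ½·0.24²)·1.25] / (σ√T) = (0.0450 + 0.0522) / 0.2683 = 0.3622 → 0.36
d₂ = 0.3622 − 0.2683 = 0.0939 → 0.09
exp(−rT) = exp(−0.013·1.25) = 0.9839
N(d₁) = N(0.36) = 0.6406;  N(d₂) = N(0.09) = 0.5359
C = 91·0.6406 − 87·0.9839·0.5359 = 58.2946 − 45.8727 = 12.4219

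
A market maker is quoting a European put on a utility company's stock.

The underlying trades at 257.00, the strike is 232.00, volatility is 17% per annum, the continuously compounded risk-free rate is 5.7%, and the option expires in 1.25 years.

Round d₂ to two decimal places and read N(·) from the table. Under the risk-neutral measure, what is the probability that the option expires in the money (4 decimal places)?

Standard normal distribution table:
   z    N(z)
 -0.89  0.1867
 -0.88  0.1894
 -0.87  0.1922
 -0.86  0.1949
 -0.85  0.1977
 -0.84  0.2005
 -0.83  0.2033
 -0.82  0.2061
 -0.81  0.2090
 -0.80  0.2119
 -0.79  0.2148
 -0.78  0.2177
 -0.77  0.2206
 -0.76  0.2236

0.2061

σ√T = 0.17·√1.25 = 0.1901
d₁ = [ln(257/232) + (0.057 + 0.17²/2)·1.25] / 0.1901 = [0.1023 + 0.0893] / 0.1901 = 1.0083 ⇒ 1.01
d₂ = d₁ − σ√T = 1.0083 − 0.1901 = 0.8183 ⇒ 0.82
Pr(exercise) under Q = N(−d₂) = N(-0.82) = 0.2061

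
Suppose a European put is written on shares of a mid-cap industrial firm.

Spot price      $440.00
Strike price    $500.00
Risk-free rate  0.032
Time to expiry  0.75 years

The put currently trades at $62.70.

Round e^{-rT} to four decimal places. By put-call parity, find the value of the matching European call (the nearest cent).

$14.55

exp(−rT) = exp(−0.032·0.75) = 0.9763
Put-call parity: C − P = S − K·e^(−rT) = 440 − 500·0.9763 = 440 − 488.1500 = -48.1500
C = P + (C − P) = 62.70 + (-48.1500) = 14.5500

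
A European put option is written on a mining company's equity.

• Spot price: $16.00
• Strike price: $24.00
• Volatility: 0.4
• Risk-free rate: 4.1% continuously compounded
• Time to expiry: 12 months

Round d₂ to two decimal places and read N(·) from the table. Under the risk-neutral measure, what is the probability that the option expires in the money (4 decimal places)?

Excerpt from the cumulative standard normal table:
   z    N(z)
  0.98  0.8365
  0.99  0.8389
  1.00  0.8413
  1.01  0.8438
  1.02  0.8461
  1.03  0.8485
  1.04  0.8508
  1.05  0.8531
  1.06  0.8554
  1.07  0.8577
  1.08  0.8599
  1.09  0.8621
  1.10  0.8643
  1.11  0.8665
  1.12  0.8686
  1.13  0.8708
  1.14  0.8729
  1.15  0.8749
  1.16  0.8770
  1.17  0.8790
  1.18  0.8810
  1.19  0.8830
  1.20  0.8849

0.8665

σ√T = 0.4 × 1.0000 = 0.4000
d₁ = [ln(16/24) + (0.041 + 0.4²/2)·1] / 0.4000 = [-0.4055 + 0.1210] / 0.4000 = -0.7112 ⇒ -0.71
d₂ = d₁ − σ√T = -0.7112 − 0.4000 = -1.1112 ⇒ -1.11
Risk-neutral Pr[S_T < K] = N(−d₂) = N(1.11) = 0.8665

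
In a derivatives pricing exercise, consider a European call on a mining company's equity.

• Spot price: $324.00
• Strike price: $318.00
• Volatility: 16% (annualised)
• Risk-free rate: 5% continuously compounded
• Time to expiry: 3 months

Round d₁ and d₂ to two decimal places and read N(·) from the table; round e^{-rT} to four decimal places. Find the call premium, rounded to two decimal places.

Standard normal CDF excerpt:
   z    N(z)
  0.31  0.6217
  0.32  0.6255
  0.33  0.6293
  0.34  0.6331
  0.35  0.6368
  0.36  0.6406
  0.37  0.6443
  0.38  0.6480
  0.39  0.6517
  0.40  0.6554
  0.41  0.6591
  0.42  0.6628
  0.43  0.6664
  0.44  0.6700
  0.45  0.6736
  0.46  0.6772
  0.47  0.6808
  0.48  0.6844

$15.92

T = 0.25;  σ√T = 0.0800
d₁ = [ln(324/318) + (0.05 + 0.16²/2)·0.25] / 0.0800 = [0.0187 + 0.0157] / 0.0800 = 0.4299 which rounds to 0.43
d₂ = d₁ − σ√T = 0.4299 − 0.0800 = 0.3499 which rounds to 0.35
exp(−rT) = exp(−0.05·0.25) = 0.9876
N(d₁) = N(0.43) = 0.6664;  N(d₂) = N(0.35) = 0.6368
C = 324·0.6664 − 318·0.9876·0.6368 = 215.9136 − 199.9914 = 15.9222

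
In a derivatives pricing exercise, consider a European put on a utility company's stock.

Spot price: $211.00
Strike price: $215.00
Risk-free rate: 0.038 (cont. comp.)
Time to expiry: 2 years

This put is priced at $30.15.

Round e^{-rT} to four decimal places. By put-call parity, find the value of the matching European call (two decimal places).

exp(−rT) = exp(−0.038·2) = 0.9268
Put-call parity: C − P = S − K·e^(−rT) = 211 − 215·0.9268 = 211 − 199.2620 = 11.7380
C = P + (C − P) = 30.15 + (11.7380) = 41.8880

$41.89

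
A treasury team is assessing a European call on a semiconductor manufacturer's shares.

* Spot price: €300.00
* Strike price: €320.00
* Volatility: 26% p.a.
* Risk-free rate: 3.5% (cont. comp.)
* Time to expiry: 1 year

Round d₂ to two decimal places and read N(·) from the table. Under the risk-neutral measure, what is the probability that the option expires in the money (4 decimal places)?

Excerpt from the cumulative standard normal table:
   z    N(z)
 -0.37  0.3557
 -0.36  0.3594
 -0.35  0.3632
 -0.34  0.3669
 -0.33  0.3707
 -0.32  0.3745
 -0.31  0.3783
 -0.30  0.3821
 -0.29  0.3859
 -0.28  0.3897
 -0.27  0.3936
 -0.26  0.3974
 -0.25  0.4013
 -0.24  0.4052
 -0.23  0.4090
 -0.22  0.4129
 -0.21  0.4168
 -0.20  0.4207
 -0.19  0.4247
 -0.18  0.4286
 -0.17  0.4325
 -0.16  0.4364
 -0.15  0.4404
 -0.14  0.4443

0.4052

σ√T = 0.26·√1 = 0.2600
d₁ = [ln(300/320) + (0.035 + ½·0.26²)·1] / (σ√T) = (-0.0645 + 0.0688) / 0.2600 = 0.0164 → 0.02
d₂ = 0.0164 − 0.2600 = -0.2436 → -0.24
Risk-neutral Pr[S_T > K] = N(d₂) = N(-0.24) = 0.4052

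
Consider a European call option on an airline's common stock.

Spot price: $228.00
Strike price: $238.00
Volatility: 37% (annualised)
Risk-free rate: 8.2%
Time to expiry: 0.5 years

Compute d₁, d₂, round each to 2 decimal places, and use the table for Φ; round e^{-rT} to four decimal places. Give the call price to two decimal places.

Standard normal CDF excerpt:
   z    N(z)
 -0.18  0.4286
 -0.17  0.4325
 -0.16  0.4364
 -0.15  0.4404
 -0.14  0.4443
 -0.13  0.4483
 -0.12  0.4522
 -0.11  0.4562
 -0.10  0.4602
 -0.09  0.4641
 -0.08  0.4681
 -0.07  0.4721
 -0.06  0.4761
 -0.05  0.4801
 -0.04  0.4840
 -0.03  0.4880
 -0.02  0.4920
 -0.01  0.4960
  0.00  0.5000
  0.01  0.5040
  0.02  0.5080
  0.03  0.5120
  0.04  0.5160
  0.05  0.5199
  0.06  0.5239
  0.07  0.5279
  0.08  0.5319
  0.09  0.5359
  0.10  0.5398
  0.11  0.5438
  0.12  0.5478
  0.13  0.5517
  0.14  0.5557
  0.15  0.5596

σ√T = 0.37·√0.5 = 0.2616
ln(S/K) + (r + σ²/2)T = ln(228/238) + (0.082 + 0.37²/2)·0.5 = -0.0429 + 0.0752 = 0.0323
d₁ = 0.0323 / 0.2616 = 0.1235 ≈ 0.12
d₂ = d₁ − σ√T = 0.1235 − 0.2616 = -0.1382 ≈ -0.14
exp(−rT) = exp(−0.082·0.5) = 0.9598
N(d₁) = N(0.12) = 0.5478;  N(d₂) = N(-0.14) = 0.4443
C = 228·0.5478 − 238·0.9598·0.4443 = 124.8984 − 101.4925 = 23.4059

$23.41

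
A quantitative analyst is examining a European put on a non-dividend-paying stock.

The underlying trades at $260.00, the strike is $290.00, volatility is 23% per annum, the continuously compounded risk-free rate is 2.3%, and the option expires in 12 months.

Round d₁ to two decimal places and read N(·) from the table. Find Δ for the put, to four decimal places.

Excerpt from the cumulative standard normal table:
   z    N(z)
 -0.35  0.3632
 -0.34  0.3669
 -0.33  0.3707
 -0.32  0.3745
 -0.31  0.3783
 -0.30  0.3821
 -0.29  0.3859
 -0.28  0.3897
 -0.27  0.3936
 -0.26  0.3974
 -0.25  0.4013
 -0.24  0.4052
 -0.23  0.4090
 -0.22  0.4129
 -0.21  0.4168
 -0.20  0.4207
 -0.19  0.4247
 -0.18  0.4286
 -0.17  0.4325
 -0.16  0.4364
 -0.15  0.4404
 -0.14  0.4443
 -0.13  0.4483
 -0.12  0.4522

σ√T = 0.23·√1 = 0.2300
d₁ = [ln(260/290) + (0.023 + 0.23²/2)·1] / 0.2300 = [-0.1092 + 0.0495] / 0.2300 = -0.2598 which rounds to -0.26
N(d₁) = N(-0.26) = 0.3974
Δ_put = N(d₁) − 1 = 0.3974 − 1 = -0.6026

-0.6026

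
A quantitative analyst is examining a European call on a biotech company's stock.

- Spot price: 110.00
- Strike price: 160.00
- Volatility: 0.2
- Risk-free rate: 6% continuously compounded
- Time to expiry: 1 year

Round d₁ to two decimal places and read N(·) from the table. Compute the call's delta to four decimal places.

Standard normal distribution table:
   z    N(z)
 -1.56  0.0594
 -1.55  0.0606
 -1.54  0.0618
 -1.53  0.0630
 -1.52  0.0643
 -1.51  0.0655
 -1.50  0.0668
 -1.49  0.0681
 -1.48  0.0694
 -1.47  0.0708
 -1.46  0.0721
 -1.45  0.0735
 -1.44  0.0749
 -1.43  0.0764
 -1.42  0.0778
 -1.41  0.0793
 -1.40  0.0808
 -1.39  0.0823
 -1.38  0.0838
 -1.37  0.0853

σ√T = 0.2 × 1.0000 = 0.2000
d₁ = [ln(110/160) + (0.06 + ½·0.2²)·1] / (σ√T) = (-0.3747 + 0.0800) / 0.2000 = -1.4735 → -1.47
N(d₁) = N(-1.47) = 0.0708
Δ_call = N(d₁) = 0.0708

0.0708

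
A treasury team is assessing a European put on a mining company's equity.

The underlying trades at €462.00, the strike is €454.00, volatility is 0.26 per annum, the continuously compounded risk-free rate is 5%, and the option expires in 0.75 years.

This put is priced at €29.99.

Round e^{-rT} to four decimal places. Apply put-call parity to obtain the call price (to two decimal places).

e^(−rT) = e^(−0.05·0.75) = 0.9632
Put-call parity: C − P = S − K·e^(−rT) = 462 − 454·0.9632 = 462 − 437.2928 = 24.7072
C = P + (C − P) = 29.99 + (24.7072) = 54.6972

€54.70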